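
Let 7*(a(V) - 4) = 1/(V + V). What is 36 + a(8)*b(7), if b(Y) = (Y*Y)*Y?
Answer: 22577/16 ≈ 1411.1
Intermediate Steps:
a(V) = 4 + 1/(14*V) (a(V) = 4 + 1/(7*(V + V)) = 4 + 1/(7*((2*V))) = 4 + (1/(2*V))/7 = 4 + 1/(14*V))
b(Y) = Y**3 (b(Y) = Y**2*Y = Y**3)
36 + a(8)*b(7) = 36 + (4 + (1/14)/8)*7**3 = 36 + (4 + (1/14)*(1/8))*343 = 36 + (4 + 1/112)*343 = 36 + (449/112)*343 = 36 + 22001/16 = 22577/16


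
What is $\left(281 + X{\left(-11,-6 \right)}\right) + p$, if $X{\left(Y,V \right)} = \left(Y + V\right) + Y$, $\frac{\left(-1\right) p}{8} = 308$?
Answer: $-2211$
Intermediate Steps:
$p = -2464$ ($p = \left(-8\right) 308 = -2464$)
$X{\left(Y,V \right)} = V + 2 Y$ ($X{\left(Y,V \right)} = \left(V + Y\right) + Y = V + 2 Y$)
$\left(281 + X{\left(-11,-6 \right)}\right) + p = \left(281 + \left(-6 + 2 \left(-11\right)\right)\right) - 2464 = \left(281 - 28\right) - 2464 = 253 - 2464 = -2211$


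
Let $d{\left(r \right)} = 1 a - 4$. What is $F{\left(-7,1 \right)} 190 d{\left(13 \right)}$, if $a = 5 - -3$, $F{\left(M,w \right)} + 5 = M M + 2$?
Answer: $34960$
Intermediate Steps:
$F{\left(M,w \right)} = -3 + M^{2}$ ($F{\left(M,w \right)} = -5 + \left(M M + 2\right) = -5 + \left(M^{2} + 2\right) = -5 + \left(2 + M^{2}\right) = -3 + M^{2}$)
$a = 8$ ($a = 5 + 3 = 8$)
$d{\left(r \right)} = 4$ ($d{\left(r \right)} = 1 \cdot 8 - 4 = 8 - 4 = 4$)
$F{\left(-7,1 \right)} 190 d{\left(13 \right)} = \left(-3 + \left(-7\right)^{2}\right) 190 \cdot 4 = \left(-3 + 49\right) 190 \cdot 4 = 46 \cdot 190 \cdot 4 = 8740 \cdot 4 = 34960$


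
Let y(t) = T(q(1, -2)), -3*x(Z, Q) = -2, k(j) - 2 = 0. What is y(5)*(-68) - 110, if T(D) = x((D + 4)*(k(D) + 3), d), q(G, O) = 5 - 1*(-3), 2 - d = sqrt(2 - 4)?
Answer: -466/3 ≈ -155.33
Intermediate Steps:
k(j) = 2 (k(j) = 2 + 0 = 2)
d = 2 - I*sqrt(2) (d = 2 - sqrt(2 - 4) = 2 - sqrt(-2) = 2 - I*sqrt(2) ≈ 2.0 - 1.4142*I)
q(G, O) = 8 (q(G, O) = 5 + 3 = 8)
x(Z, Q) = 2/3 (x(Z, Q) = -1/3*(-2) = 2/3)
T(D) = 2/3
y(t) = 2/3
y(5)*(-68) - 110 = (2/3)*(-68) - 110 = -136/3 - 110 = -466/3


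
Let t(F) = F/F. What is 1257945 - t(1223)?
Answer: 1257944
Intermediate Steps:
t(F) = 1
1257945 - t(1223) = 1257945 - 1*1 = 1257945 - 1 = 1257944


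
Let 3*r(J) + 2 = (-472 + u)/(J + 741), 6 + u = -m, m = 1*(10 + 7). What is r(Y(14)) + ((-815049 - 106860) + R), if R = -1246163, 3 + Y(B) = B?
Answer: -4891172431/2256 ≈ -2.1681e+6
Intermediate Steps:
m = 17 (m = 1*17 = 17)
u = -23 (u = -6 - 1*17 = -6 - 17 = -23)
Y(B) = -3 + B
r(J) = -2/3 - 165/(741 + J) (r(J) = -2/3 + ((-472 - 23)/(J + 741))/3 = -2/3 + (-495/(741 + J))/3 = -2/3 - 165/(741 + J))
r(Y(14)) + ((-815049 - 106860) + R) = (-1977 - 2*(-3 + 14))/(3*(741 + (-3 + 14))) + ((-815049 - 106860) - 1246163) = (-1977 - 2*11)/(3*(741 + 11)) + (-921909 - 1246163) = (1/3)*(-1977 - 22)/752 - 2168072 = (1/3)*(1/752)*(-1999) - 2168072 = -1999/2256 - 2168072 = -4891172431/2256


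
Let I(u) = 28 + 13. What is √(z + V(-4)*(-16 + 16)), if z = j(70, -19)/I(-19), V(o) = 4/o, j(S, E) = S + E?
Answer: √2091/41 ≈ 1.1153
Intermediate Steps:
I(u) = 41
j(S, E) = E + S
z = 51/41 (z = (-19 + 70)/41 = 51*(1/41) = 51/41 ≈ 1.2439)
√(z + V(-4)*(-16 + 16)) = √(51/41 + (4/(-4))*(-16 + 16)) = √(51/41 + (4*(-¼))*0) = √(51/41 - 1*0) = √(51/41 + 0) = √(51/41) = √2091/41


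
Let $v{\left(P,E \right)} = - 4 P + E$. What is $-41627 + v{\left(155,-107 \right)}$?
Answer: $-42354$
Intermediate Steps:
$v{\left(P,E \right)} = E - 4 P$
$-41627 + v{\left(155,-107 \right)} = -41627 - 727 = -42354$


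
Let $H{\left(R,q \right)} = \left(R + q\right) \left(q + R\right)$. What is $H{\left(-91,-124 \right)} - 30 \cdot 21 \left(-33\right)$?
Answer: $67015$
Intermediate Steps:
$H{\left(R,q \right)} = \left(R + q\right)^{2}$ ($H{\left(R,q \right)} = \left(R + q\right) \left(R + q\right) = \left(R + q\right)^{2}$)
$H{\left(-91,-124 \right)} - 30 \cdot 21 \left(-33\right) = \left(-91 - 124\right)^{2} - 30 \cdot 21 \left(-33\right) = \left(-215\right)^{2} - 630 \left(-33\right) = 46225 - -20790 = 46225 + 20790 = 67015$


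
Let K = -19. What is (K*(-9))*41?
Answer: 7011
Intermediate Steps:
(K*(-9))*41 = -19*(-9)*41 = 171*41 = 7011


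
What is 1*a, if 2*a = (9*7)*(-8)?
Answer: -252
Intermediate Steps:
a = -252 (a = ((9*7)*(-8))/2 = (63*(-8))/2 = (1/2)*(-504) = -252)
1*a = 1*(-252) = -252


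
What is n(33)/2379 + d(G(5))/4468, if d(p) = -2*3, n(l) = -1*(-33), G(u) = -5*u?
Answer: 22195/1771562 ≈ 0.012528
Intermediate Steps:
n(l) = 33
d(p) = -6
n(33)/2379 + d(G(5))/4468 = 33/2379 - 6/4468 = 33*(1/2379) - 6*1/4468 = 11/793 - 3/2234 = 22195/1771562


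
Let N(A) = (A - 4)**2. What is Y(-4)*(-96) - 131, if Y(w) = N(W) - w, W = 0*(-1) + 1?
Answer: -1379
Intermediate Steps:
W = 1 (W = 0 + 1 = 1)
N(A) = (-4 + A)**2
Y(w) = 9 - w (Y(w) = (-4 + 1)**2 - w = (-3)**2 - w = 9 - w)
Y(-4)*(-96) - 131 = (9 - 1*(-4))*(-96) - 131 = (9 + 4)*(-96) - 131 = 13*(-96) - 131 = -1248 - 131 = -1379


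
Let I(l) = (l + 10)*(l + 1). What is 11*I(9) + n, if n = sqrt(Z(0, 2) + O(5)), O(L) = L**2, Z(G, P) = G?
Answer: 2095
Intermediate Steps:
I(l) = (1 + l)*(10 + l) (I(l) = (10 + l)*(1 + l) = (1 + l)*(10 + l))
n = 5 (n = sqrt(0 + 5**2) = sqrt(0 + 25) = sqrt(25) = 5)
11*I(9) + n = 11*(10 + 9**2 + 11*9) + 5 = 11*(10 + 81 + 99) + 5 = 11*190 + 5 = 2090 + 5 = 2095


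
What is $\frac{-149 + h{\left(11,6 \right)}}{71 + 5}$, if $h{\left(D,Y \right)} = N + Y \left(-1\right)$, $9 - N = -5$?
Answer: $- \frac{141}{76} \approx -1.8553$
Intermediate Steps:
$N = 14$ ($N = 9 - -5 = 9 + 5 = 14$)
$h{\left(D,Y \right)} = 14 - Y$ ($h{\left(D,Y \right)} = 14 + Y \left(-1\right) = 14 - Y$)
$\frac{-149 + h{\left(11,6 \right)}}{71 + 5} = \frac{-149 + \left(14 - 6\right)}{71 + 5} = \frac{-149 + \left(14 - 6\right)}{76} = \frac{-149 + 8}{76} = \frac{1}{76} \left(-141\right) = - \frac{141}{76}$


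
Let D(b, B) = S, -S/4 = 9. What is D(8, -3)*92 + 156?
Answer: -3156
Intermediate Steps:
S = -36 (S = -4*9 = -36)
D(b, B) = -36
D(8, -3)*92 + 156 = -36*92 + 156 = -3312 + 156 = -3156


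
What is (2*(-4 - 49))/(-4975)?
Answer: 106/4975 ≈ 0.021307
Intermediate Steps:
(2*(-4 - 49))/(-4975) = (2*(-53))*(-1/4975) = -106*(-1/4975) = 106/4975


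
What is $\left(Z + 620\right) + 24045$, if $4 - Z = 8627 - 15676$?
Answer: $31718$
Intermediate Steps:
$Z = 7053$ ($Z = 4 - \left(8627 - 15676\right) = 4 - -7049 = 4 + 7049 = 7053$)
$\left(Z + 620\right) + 24045 = \left(7053 + 620\right) + 24045 = 7673 + 24045 = 31718$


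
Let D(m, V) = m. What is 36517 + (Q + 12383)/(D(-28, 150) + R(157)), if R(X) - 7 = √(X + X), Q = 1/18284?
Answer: 11434332989/331724 - 226410773*√314/2322068 ≈ 32742.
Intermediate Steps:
Q = 1/18284 ≈ 5.4693e-5
R(X) = 7 + √2*√X (R(X) = 7 + √(X + X) = 7 + √(2*X) = 7 + √2*√X)
36517 + (Q + 12383)/(D(-28, 150) + R(157)) = 36517 + (1/18284 + 12383)/(-28 + (7 + √2*√157)) = 36517 + 226410773/(18284*(-28 + (7 + √314))) = 36517 + 226410773/(18284*(-21 + √314))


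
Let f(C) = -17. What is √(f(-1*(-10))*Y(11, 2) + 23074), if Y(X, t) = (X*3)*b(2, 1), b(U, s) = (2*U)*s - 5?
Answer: √23635 ≈ 153.74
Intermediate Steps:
b(U, s) = -5 + 2*U*s (b(U, s) = 2*U*s - 5 = -5 + 2*U*s)
Y(X, t) = -3*X (Y(X, t) = (X*3)*(-5 + 2*2*1) = (3*X)*(-5 + 4) = (3*X)*(-1) = -3*X)
√(f(-1*(-10))*Y(11, 2) + 23074) = √(-(-51)*11 + 23074) = √(-17*(-33) + 23074) = √(561 + 23074) = √23635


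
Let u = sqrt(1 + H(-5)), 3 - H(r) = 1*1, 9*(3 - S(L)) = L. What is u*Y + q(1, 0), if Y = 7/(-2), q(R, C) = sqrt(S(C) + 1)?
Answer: 2 - 7*sqrt(3)/2 ≈ -4.0622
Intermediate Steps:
S(L) = 3 - L/9
q(R, C) = sqrt(4 - C/9) (q(R, C) = sqrt((3 - C/9) + 1) = sqrt(4 - C/9))
H(r) = 2 (H(r) = 3 - 1 = 2)
Y = -7/2 (Y = 7*(-1/2) = -7/2 ≈ -3.5000)
u = sqrt(3) (u = sqrt(1 + 2) = sqrt(3) ≈ 1.7320)
u*Y + q(1, 0) = sqrt(3)*(-7/2) + sqrt(36 - 1*0)/3 = -7*sqrt(3)/2 + sqrt(36 + 0)/3 = -7*sqrt(3)/2 + sqrt(36)/3 = -7*sqrt(3)/2 + (1/3)*6 = -7*sqrt(3)/2 + 2 = 2 - 7*sqrt(3)/2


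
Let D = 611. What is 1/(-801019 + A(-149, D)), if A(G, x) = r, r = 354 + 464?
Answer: -1/800201 ≈ -1.2497e-6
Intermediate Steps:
r = 818
A(G, x) = 818
1/(-801019 + A(-149, D)) = 1/(-801019 + 818) = 1/(-800201) = -1/800201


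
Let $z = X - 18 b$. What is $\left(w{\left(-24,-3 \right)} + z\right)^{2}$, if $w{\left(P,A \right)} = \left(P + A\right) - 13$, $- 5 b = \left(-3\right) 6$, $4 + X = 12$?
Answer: $\frac{234256}{25} \approx 9370.2$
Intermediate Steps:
$X = 8$ ($X = -4 + 12 = 8$)
$b = \frac{18}{5}$ ($b = - \frac{\left(-3\right) 6}{5} = \left(- \frac{1}{5}\right) \left(-18\right) = \frac{18}{5} \approx 3.6$)
$w{\left(P,A \right)} = -13 + A + P$ ($w{\left(P,A \right)} = \left(A + P\right) - 13 = -13 + A + P$)
$z = - \frac{284}{5}$ ($z = 8 - \frac{324}{5} = - \frac{284}{5} \approx -56.8$)
$\left(w{\left(-24,-3 \right)} + z\right)^{2} = \left(\left(-13 - 3 - 24\right) - \frac{284}{5}\right)^{2} = \left(-40 - \frac{284}{5}\right)^{2} = \left(- \frac{484}{5}\right)^{2} = \frac{234256}{25}$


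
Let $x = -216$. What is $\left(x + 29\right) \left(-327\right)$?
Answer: $61149$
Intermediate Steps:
$\left(x + 29\right) \left(-327\right) = \left(-216 + 29\right) \left(-327\right) = \left(-187\right) \left(-327\right) = 61149$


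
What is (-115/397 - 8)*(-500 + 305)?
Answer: 641745/397 ≈ 1616.5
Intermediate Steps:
(-115/397 - 8)*(-500 + 305) = (-115*1/397 - 8)*(-195) = (-115/397 - 8)*(-195) = -3291/397*(-195) = 641745/397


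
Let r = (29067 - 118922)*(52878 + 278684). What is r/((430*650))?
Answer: -2979250351/27950 ≈ -1.0659e+5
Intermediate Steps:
r = -29792503510 (r = -89855*331562 = -29792503510)
r/((430*650)) = -29792503510/(430*650) = -29792503510/279500 = -29792503510*1/279500 = -2979250351/27950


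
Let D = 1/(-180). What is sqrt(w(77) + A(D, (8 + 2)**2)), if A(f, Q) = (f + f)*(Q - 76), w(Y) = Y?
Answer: sqrt(17265)/15 ≈ 8.7598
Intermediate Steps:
D = -1/180 ≈ -0.0055556
A(f, Q) = 2*f*(-76 + Q) (A(f, Q) = (2*f)*(-76 + Q) = 2*f*(-76 + Q))
sqrt(w(77) + A(D, (8 + 2)**2)) = sqrt(77 + 2*(-1/180)*(-76 + (8 + 2)**2)) = sqrt(77 + 2*(-1/180)*(-76 + 10**2)) = sqrt(77 + 2*(-1/180)*(-76 + 100)) = sqrt(77 + 2*(-1/180)*24) = sqrt(77 - 4/15) = sqrt(1151/15) = sqrt(17265)/15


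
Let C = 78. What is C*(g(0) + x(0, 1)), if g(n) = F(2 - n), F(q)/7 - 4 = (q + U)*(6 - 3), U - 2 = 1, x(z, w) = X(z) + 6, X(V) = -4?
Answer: 10530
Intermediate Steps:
x(z, w) = 2 (x(z, w) = -4 + 6 = 2)
U = 3 (U = 2 + 1 = 3)
F(q) = 91 + 21*q (F(q) = 28 + 7*((q + 3)*(6 - 3)) = 28 + 7*((3 + q)*3) = 28 + 7*(9 + 3*q) = 28 + (63 + 21*q) = 91 + 21*q)
g(n) = 133 - 21*n (g(n) = 91 + 21*(2 - n) = 91 + (42 - 21*n) = 133 - 21*n)
C*(g(0) + x(0, 1)) = 78*((133 - 21*0) + 2) = 78*((133 + 0) + 2) = 78*(133 + 2) = 78*135 = 10530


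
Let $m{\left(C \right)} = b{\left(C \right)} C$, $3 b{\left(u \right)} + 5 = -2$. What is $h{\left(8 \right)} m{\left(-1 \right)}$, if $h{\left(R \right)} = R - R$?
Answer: $0$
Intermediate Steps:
$h{\left(R \right)} = 0$
$b{\left(u \right)} = - \frac{7}{3}$ ($b{\left(u \right)} = - \frac{5}{3} + \frac{1}{3} \left(-2\right) = - \frac{5}{3} - \frac{2}{3} = - \frac{7}{3}$)
$m{\left(C \right)} = - \frac{7 C}{3}$
$h{\left(8 \right)} m{\left(-1 \right)} = 0 \left(\left(- \frac{7}{3}\right) \left(-1\right)\right) = 0 \cdot \frac{7}{3} = 0$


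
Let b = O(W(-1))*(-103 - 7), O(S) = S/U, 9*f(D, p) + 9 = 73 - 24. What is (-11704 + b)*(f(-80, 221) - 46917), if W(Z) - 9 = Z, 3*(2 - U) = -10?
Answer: 5011246097/9 ≈ 5.5681e+8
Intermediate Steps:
U = 16/3 (U = 2 - 1/3*(-10) = 2 + 10/3 = 16/3 ≈ 5.3333)
f(D, p) = 40/9 (f(D, p) = -1 + (73 - 24)/9 = -1 + (1/9)*49 = -1 + 49/9 = 40/9)
W(Z) = 9 + Z
O(S) = 3*S/16 (O(S) = S/(16/3) = S*(3/16) = 3*S/16)
b = -165 (b = (3*(9 - 1)/16)*(-103 - 7) = ((3/16)*8)*(-110) = (3/2)*(-110) = -165)
(-11704 + b)*(f(-80, 221) - 46917) = (-11704 - 165)*(40/9 - 46917) = -11869*(-422213/9) = 5011246097/9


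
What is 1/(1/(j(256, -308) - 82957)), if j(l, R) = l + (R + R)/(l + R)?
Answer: -1074959/13 ≈ -82689.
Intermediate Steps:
j(l, R) = l + 2*R/(R + l) (j(l, R) = l + (2*R)/(R + l) = l + 2*R/(R + l))
1/(1/(j(256, -308) - 82957)) = 1/(1/((256**2 + 2*(-308) - 308*256)/(-308 + 256) - 82957)) = 1/(1/((65536 - 616 - 78848)/(-52) - 82957)) = 1/(1/(-1/52*(-13928) - 82957)) = 1/(1/(3482/13 - 82957)) = 1/(1/(-1074959/13)) = 1/(-13/1074959) = -1074959/13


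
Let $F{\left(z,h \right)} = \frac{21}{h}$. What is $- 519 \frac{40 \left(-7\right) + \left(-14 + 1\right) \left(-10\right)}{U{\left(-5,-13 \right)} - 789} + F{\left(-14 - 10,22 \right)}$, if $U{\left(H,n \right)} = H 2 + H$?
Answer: $- \frac{70659}{737} \approx -95.874$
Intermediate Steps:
$U{\left(H,n \right)} = 3 H$ ($U{\left(H,n \right)} = 2 H + H = 3 H$)
$- 519 \frac{40 \left(-7\right) + \left(-14 + 1\right) \left(-10\right)}{U{\left(-5,-13 \right)} - 789} + F{\left(-14 - 10,22 \right)} = - 519 \frac{40 \left(-7\right) + \left(-14 + 1\right) \left(-10\right)}{3 \left(-5\right) - 789} + \frac{21}{22} = - 519 \frac{-280 - -130}{-15 - 789} + 21 \cdot \frac{1}{22} = - 519 \frac{-280 + 130}{-804} + \frac{21}{22} = - 519 \left(\left(-150\right) \left(- \frac{1}{804}\right)\right) + \frac{21}{22} = \left(-519\right) \frac{25}{134} + \frac{21}{22} = - \frac{12975}{134} + \frac{21}{22} = - \frac{70659}{737}$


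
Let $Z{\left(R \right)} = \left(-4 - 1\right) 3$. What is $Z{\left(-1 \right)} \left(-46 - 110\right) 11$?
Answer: $25740$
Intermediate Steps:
$Z{\left(R \right)} = -15$ ($Z{\left(R \right)} = \left(-5\right) 3 = -15$)
$Z{\left(-1 \right)} \left(-46 - 110\right) 11 = - 15 \left(-46 - 110\right) 11 = - 15 \left(\left(-156\right) 11\right) = \left(-15\right) \left(-1716\right) = 25740$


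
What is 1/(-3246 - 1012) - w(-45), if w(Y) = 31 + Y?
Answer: 59611/4258 ≈ 14.000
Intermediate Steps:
1/(-3246 - 1012) - w(-45) = 1/(-3246 - 1012) - (31 - 45) = 1/(-4258) - 1*(-14) = -1/4258 + 14 = 59611/4258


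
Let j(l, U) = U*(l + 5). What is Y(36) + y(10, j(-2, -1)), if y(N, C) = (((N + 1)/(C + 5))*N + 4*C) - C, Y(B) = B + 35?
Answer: 117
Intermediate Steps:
Y(B) = 35 + B
j(l, U) = U*(5 + l)
y(N, C) = 3*C + N*(1 + N)/(5 + C) (y(N, C) = (((1 + N)/(5 + C))*N + 4*C) - C = (N*(1 + N)/(5 + C) + 4*C) - C = (4*C + N*(1 + N)/(5 + C)) - C = 3*C + N*(1 + N)/(5 + C))
Y(36) + y(10, j(-2, -1)) = (35 + 36) + (10 + 10**2 + 3*(-(5 - 2))**2 + 15*(-(5 - 2)))/(5 - (5 - 2)) = 71 + (10 + 100 + 3*(-1*3)**2 + 15*(-1*3))/(5 - 1*3) = 71 + (10 + 100 + 3*(-3)**2 + 15*(-3))/(5 - 3) = 71 + (10 + 100 + 3*9 - 45)/2 = 71 + (10 + 100 + 27 - 45)/2 = 71 + (1/2)*92 = 71 + 46 = 117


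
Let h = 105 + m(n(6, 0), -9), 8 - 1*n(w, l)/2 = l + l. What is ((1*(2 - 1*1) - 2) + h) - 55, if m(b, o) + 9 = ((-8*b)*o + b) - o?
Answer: 1217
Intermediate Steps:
n(w, l) = 16 - 4*l (n(w, l) = 16 - 2*(l + l) = 16 - 4*l)
m(b, o) = -9 + b - o - 8*b*o (m(b, o) = -9 + (((-8*b)*o + b) - o) = -9 + ((-8*b*o + b) - o) = -9 + ((b - 8*b*o) - o) = -9 + (b - o - 8*b*o) = -9 + b - o - 8*b*o)
h = 1273 (h = 105 + (-9 + (16 - 4*0) - 1*(-9) - 8*(16 - 4*0)*(-9)) = 105 + (-9 + (16 + 0) + 9 - 8*(16 + 0)*(-9)) = 105 + (-9 + 16 + 9 - 8*16*(-9)) = 105 + (-9 + 16 + 9 + 1152) = 105 + 1168 = 1273)
((1*(2 - 1*1) - 2) + h) - 55 = ((1*(2 - 1*1) - 2) + 1273) - 55 = ((1*(2 - 1) - 2) + 1273) - 55 = ((1*1 - 2) + 1273) - 55 = ((1 - 2) + 1273) - 55 = (-1 + 1273) - 55 = 1272 - 55 = 1217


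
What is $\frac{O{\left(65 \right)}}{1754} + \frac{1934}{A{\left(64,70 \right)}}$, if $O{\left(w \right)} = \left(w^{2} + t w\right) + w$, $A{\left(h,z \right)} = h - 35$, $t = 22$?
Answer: $\frac{1779058}{25433} \approx 69.951$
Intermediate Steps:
$A{\left(h,z \right)} = -35 + h$
$O{\left(w \right)} = w^{2} + 23 w$ ($O{\left(w \right)} = \left(w^{2} + 22 w\right) + w = w^{2} + 23 w$)
$\frac{O{\left(65 \right)}}{1754} + \frac{1934}{A{\left(64,70 \right)}} = \frac{65 \left(23 + 65\right)}{1754} + \frac{1934}{-35 + 64} = 65 \cdot 88 \cdot \frac{1}{1754} + \frac{1934}{29} = 5720 \cdot \frac{1}{1754} + 1934 \cdot \frac{1}{29} = \frac{2860}{877} + \frac{1934}{29} = \frac{1779058}{25433}$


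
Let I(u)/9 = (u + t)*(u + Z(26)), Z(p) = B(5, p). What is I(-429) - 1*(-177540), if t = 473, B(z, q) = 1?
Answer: 8052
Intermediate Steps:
Z(p) = 1
I(u) = 9*(1 + u)*(473 + u) (I(u) = 9*((u + 473)*(u + 1)) = 9*((473 + u)*(1 + u)) = 9*((1 + u)*(473 + u)) = 9*(1 + u)*(473 + u))
I(-429) - 1*(-177540) = (4257 + 9*(-429)**2 + 4266*(-429)) - 1*(-177540) = (4257 + 9*184041 - 1830114) + 177540 = (4257 + 1656369 - 1830114) + 177540 = -169488 + 177540 = 8052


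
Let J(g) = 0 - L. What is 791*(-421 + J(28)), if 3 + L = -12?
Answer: -321146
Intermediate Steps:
L = -15 (L = -3 - 12 = -15)
J(g) = 15 (J(g) = 0 - 1*(-15) = 0 + 15 = 15)
791*(-421 + J(28)) = 791*(-421 + 15) = 791*(-406) = -321146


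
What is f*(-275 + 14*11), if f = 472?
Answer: -57112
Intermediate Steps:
f*(-275 + 14*11) = 472*(-275 + 14*11) = 472*(-275 + 154) = 472*(-121) = -57112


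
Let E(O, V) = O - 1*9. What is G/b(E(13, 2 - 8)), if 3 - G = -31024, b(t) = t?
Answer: 31027/4 ≈ 7756.8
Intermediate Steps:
E(O, V) = -9 + O (E(O, V) = O - 9 = -9 + O)
G = 31027 (G = 3 - 1*(-31024) = 3 + 31024 = 31027)
G/b(E(13, 2 - 8)) = 31027/(-9 + 13) = 31027/4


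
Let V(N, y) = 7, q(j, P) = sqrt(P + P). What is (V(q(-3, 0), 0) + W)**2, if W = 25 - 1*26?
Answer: 36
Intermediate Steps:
q(j, P) = sqrt(2)*sqrt(P) (q(j, P) = sqrt(2*P) = sqrt(2)*sqrt(P))
W = -1 (W = 25 - 26 = -1)
(V(q(-3, 0), 0) + W)**2 = (7 - 1)**2 = 6**2 = 36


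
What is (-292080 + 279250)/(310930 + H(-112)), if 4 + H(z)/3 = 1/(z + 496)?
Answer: -328448/7959501 ≈ -0.041265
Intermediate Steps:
H(z) = -12 + 3/(496 + z) (H(z) = -12 + 3/(z + 496) = -12 + 3/(496 + z))
(-292080 + 279250)/(310930 + H(-112)) = (-292080 + 279250)/(310930 + 3*(-1983 - 4*(-112))/(496 - 112)) = -12830/(310930 + 3*(-1983 + 448)/384) = -12830/(310930 + 3*(1/384)*(-1535)) = -12830/(310930 - 1535/128) = -12830/39797505/128 = -12830*128/39797505 = -328448/7959501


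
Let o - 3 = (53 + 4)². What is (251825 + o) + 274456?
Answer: 529533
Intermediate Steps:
o = 3252 (o = 3 + (53 + 4)² = 3 + 57² = 3 + 3249 = 3252)
(251825 + o) + 274456 = (251825 + 3252) + 274456 = 255077 + 274456 = 529533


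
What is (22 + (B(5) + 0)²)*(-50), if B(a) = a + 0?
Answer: -2350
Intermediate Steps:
B(a) = a
(22 + (B(5) + 0)²)*(-50) = (22 + (5 + 0)²)*(-50) = (22 + 5²)*(-50) = (22 + 25)*(-50) = 47*(-50) = -2350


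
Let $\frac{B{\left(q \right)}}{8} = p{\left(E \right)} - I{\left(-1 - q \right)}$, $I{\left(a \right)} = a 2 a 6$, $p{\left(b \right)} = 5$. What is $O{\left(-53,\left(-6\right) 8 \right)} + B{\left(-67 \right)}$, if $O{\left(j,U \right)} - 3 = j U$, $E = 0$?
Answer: $-415589$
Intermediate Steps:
$O{\left(j,U \right)} = 3 + U j$ ($O{\left(j,U \right)} = 3 + j U = 3 + U j$)
$I{\left(a \right)} = 12 a^{2}$ ($I{\left(a \right)} = 2 a^{2} \cdot 6 = 12 a^{2}$)
$B{\left(q \right)} = 40 - 96 \left(-1 - q\right)^{2}$ ($B{\left(q \right)} = 8 \left(5 - 12 \left(-1 - q\right)^{2}\right) = 40 - 96 \left(-1 - q\right)^{2}$)
$O{\left(-53,\left(-6\right) 8 \right)} + B{\left(-67 \right)} = \left(3 + \left(-6\right) 8 \left(-53\right)\right) + \left(40 - 96 \left(1 - 67\right)^{2}\right) = \left(3 - -2544\right) + \left(40 - 96 \left(-66\right)^{2}\right) = \left(3 + 2544\right) + \left(40 - 418176\right) = 2547 + \left(40 - 418176\right) = 2547 - 418136 = -415589$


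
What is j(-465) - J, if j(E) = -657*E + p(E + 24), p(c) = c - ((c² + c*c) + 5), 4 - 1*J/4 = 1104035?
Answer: 4332221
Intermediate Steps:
J = -4416124 (J = 16 - 4*1104035 = 16 - 4416140 = -4416124)
p(c) = -5 + c - 2*c² (p(c) = c - ((c² + c²) + 5) = c - (2*c² + 5) = c - (5 + 2*c²) = c + (-5 - 2*c²) = -5 + c - 2*c²)
j(E) = 19 - 656*E - 2*(24 + E)² (j(E) = -657*E + (-5 + (E + 24) - 2*(E + 24)²) = -657*E + (-5 + (24 + E) - 2*(24 + E)²) = -657*E + (19 + E - 2*(24 + E)²) = 19 - 656*E - 2*(24 + E)²)
j(-465) - J = (19 - 656*(-465) - 2*(24 - 465)²) - 1*(-4416124) = (19 + 305040 - 2*(-441)²) + 4416124 = (19 + 305040 - 2*194481) + 4416124 = (19 + 305040 - 388962) + 4416124 = -83903 + 4416124 = 4332221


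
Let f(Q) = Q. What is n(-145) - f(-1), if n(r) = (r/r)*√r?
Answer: 1 + I*√145 ≈ 1.0 + 12.042*I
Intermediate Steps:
n(r) = √r (n(r) = 1*√r = √r)
n(-145) - f(-1) = √(-145) - 1*(-1) = I*√145 + 1 = 1 + I*√145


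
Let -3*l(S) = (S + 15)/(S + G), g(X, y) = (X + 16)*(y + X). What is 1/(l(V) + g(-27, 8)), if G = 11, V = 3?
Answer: 7/1460 ≈ 0.0047945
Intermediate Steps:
g(X, y) = (16 + X)*(X + y)
l(S) = -(15 + S)/(3*(11 + S)) (l(S) = -(S + 15)/(3*(S + 11)) = -(15 + S)/(3*(11 + S)))
1/(l(V) + g(-27, 8)) = 1/((-15 - 1*3)/(3*(11 + 3)) + ((-27)² + 16*(-27) + 16*8 - 27*8)) = 1/((⅓)*(-15 - 3)/14 + (729 - 432 + 128 - 216)) = 1/((⅓)*(1/14)*(-18) + 209) = 1/(-3/7 + 209) = 1/(1460/7) = 7/1460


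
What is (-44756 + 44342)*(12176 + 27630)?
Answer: -16479684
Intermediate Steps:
(-44756 + 44342)*(12176 + 27630) = -414*39806 = -16479684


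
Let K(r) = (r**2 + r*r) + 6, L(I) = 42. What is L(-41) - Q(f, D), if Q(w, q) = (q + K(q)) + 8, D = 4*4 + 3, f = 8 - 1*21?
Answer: -713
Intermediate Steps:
K(r) = 6 + 2*r**2 (K(r) = (r**2 + r**2) + 6 = 2*r**2 + 6 = 6 + 2*r**2)
f = -13 (f = 8 - 21 = -13)
D = 19 (D = 16 + 3 = 19)
Q(w, q) = 14 + q + 2*q**2 (Q(w, q) = (q + (6 + 2*q**2)) + 8 = (6 + q + 2*q**2) + 8 = 14 + q + 2*q**2)
L(-41) - Q(f, D) = 42 - (14 + 19 + 2*19**2) = 42 - (14 + 19 + 2*361) = 42 - (14 + 19 + 722) = 42 - 1*755 = 42 - 755 = -713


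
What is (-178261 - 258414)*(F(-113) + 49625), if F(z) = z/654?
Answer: -14172128611975/654 ≈ -2.1670e+10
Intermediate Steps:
F(z) = z/654 (F(z) = z*(1/654) = z/654)
(-178261 - 258414)*(F(-113) + 49625) = (-178261 - 258414)*((1/654)*(-113) + 49625) = -436675*(-113/654 + 49625) = -436675*32454637/654 = -14172128611975/654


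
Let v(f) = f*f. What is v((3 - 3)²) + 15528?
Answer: 15528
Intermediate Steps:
v(f) = f²
v((3 - 3)²) + 15528 = ((3 - 3)²)² + 15528 = (0²)² + 15528 = 0² + 15528 = 0 + 15528 = 15528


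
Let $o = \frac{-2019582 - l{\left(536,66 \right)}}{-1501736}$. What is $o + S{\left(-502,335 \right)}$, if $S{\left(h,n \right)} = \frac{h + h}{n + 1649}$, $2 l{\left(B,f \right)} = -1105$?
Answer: $\frac{39031431}{46553816} \approx 0.83842$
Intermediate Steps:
$l{\left(B,f \right)} = - \frac{1105}{2}$ ($l{\left(B,f \right)} = \frac{1}{2} \left(-1105\right) = - \frac{1105}{2}$)
$S{\left(h,n \right)} = \frac{2 h}{1649 + n}$
$o = \frac{4038059}{3003472}$ ($o = \frac{-2019582 - - \frac{1105}{2}}{-1501736} = \left(-2019582 + \frac{1105}{2}\right) \left(- \frac{1}{1501736}\right) = \left(- \frac{4038059}{2}\right) \left(- \frac{1}{1501736}\right) = \frac{4038059}{3003472} \approx 1.3445$)
$o + S{\left(-502,335 \right)} = \frac{4038059}{3003472} + 2 \left(-502\right) \frac{1}{1649 + 335} = \frac{4038059}{3003472} + 2 \left(-502\right) \frac{1}{1984} = \frac{4038059}{3003472} - \frac{251}{496} = \frac{39031431}{46553816}$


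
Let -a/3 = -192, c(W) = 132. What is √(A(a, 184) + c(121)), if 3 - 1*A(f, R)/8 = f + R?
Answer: 2*I*√1481 ≈ 76.968*I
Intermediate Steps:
a = 576 (a = -3*(-192) = 576)
A(f, R) = 24 - 8*R - 8*f (A(f, R) = 24 - 8*(f + R) = 24 - 8*(R + f) = 24 + (-8*R - 8*f) = 24 - 8*R - 8*f)
√(A(a, 184) + c(121)) = √((24 - 8*184 - 8*576) + 132) = √((24 - 1472 - 4608) + 132) = √(-6056 + 132) = √(-5924) = 2*I*√1481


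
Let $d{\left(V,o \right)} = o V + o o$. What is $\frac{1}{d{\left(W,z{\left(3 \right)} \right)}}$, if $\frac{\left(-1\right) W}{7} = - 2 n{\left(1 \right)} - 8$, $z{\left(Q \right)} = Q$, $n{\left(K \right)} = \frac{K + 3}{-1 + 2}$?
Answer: $\frac{1}{345} \approx 0.0028986$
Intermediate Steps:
$n{\left(K \right)} = 3 + K$ ($n{\left(K \right)} = \frac{3 + K}{1} = \left(3 + K\right) 1 = 3 + K$)
$W = 112$ ($W = - 7 \left(- 2 \left(3 + 1\right) - 8\right) = - 7 \left(\left(-2\right) 4 - 8\right) = - 7 \left(-8 - 8\right) = \left(-7\right) \left(-16\right) = 112$)
$d{\left(V,o \right)} = o^{2} + V o$ ($d{\left(V,o \right)} = V o + o^{2} = o^{2} + V o$)
$\frac{1}{d{\left(W,z{\left(3 \right)} \right)}} = \frac{1}{3 \left(112 + 3\right)} = \frac{1}{3 \cdot 115} = \frac{1}{345}$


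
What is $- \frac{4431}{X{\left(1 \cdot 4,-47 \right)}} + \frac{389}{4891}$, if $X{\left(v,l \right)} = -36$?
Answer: $\frac{7228675}{58692} \approx 123.16$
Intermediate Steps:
$- \frac{4431}{X{\left(1 \cdot 4,-47 \right)}} + \frac{389}{4891} = - \frac{4431}{-36} + \frac{389}{4891} = \left(-4431\right) \left(- \frac{1}{36}\right) + 389 \cdot \frac{1}{4891} = \frac{1477}{12} + \frac{389}{4891} = \frac{7228675}{58692}$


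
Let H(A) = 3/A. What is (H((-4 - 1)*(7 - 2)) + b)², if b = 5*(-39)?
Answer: 23794884/625 ≈ 38072.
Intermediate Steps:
b = -195
(H((-4 - 1)*(7 - 2)) + b)² = (3/(((-4 - 1)*(7 - 2))) - 195)² = (3/((-5*5)) - 195)² = (3/(-25) - 195)² = (3*(-1/25) - 195)² = (-3/25 - 195)² = (-4878/25)² = 23794884/625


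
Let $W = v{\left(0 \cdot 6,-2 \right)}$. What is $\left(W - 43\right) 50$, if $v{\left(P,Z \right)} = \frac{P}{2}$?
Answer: $-2150$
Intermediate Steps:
$v{\left(P,Z \right)} = \frac{P}{2}$ ($v{\left(P,Z \right)} = P \frac{1}{2} = \frac{P}{2}$)
$W = 0$ ($W = \frac{0 \cdot 6}{2} = \frac{1}{2} \cdot 0 = 0$)
$\left(W - 43\right) 50 = \left(0 - 43\right) 50 = \left(-43\right) 50 = -2150$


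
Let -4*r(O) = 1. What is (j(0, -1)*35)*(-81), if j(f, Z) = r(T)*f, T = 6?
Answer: 0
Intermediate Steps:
r(O) = -¼ (r(O) = -¼*1 = -¼)
j(f, Z) = -f/4
(j(0, -1)*35)*(-81) = (-¼*0*35)*(-81) = (0*35)*(-81) = 0*(-81) = 0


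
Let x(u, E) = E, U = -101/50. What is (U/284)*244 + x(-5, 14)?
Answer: 43539/3550 ≈ 12.265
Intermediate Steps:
U = -101/50 (U = -101*1/50 = -101/50 ≈ -2.0200)
(U/284)*244 + x(-5, 14) = -101/50/284*244 + 14 = -101/50*1/284*244 + 14 = -101/14200*244 + 14 = -6161/3550 + 14 = 43539/3550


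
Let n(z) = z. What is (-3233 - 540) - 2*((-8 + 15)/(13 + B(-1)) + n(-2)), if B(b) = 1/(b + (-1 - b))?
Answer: -22621/6 ≈ -3770.2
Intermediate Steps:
B(b) = -1 (B(b) = 1/(-1) = -1)
(-3233 - 540) - 2*((-8 + 15)/(13 + B(-1)) + n(-2)) = (-3233 - 540) - 2*((-8 + 15)/(13 - 1) - 2) = -3773 - 2*(7/12 - 2) = -3773 - 2*(-17/12) = -3773 + 17/6 = -22621/6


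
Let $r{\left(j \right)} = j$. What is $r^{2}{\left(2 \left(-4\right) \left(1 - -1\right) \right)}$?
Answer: $256$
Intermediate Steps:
$r^{2}{\left(2 \left(-4\right) \left(1 - -1\right) \right)} = \left(2 \left(-4\right) \left(1 - -1\right)\right)^{2} = \left(- 8 \left(1 + 1\right)\right)^{2} = \left(\left(-8\right) 2\right)^{2} = \left(-16\right)^{2} = 256$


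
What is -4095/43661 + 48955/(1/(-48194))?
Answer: -103011024549565/43661 ≈ -2.3593e+9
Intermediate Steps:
-4095/43661 + 48955/(1/(-48194)) = -4095*1/43661 + 48955/(-1/48194) = -4095/43661 + 48955*(-48194) = -4095/43661 - 2359337270 = -103011024549565/43661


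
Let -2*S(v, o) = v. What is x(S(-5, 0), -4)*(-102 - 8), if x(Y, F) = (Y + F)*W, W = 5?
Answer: 825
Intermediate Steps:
S(v, o) = -v/2
x(Y, F) = 5*F + 5*Y (x(Y, F) = (Y + F)*5 = (F + Y)*5 = 5*F + 5*Y)
x(S(-5, 0), -4)*(-102 - 8) = (5*(-4) + 5*(-½*(-5)))*(-102 - 8) = (-20 + 5*(5/2))*(-110) = (-20 + 25/2)*(-110) = -15/2*(-110) = 825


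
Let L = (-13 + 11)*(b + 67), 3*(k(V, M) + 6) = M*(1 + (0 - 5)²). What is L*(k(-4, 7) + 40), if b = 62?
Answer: -24424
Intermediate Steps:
k(V, M) = -6 + 26*M/3 (k(V, M) = -6 + (M*(1 + (0 - 5)²))/3 = -6 + (M*(1 + (-5)²))/3 = -6 + (M*(1 + 25))/3 = -6 + (M*26)/3 = -6 + (26*M)/3 = -6 + 26*M/3)
L = -258 (L = (-13 + 11)*(62 + 67) = -2*129 = -258)
L*(k(-4, 7) + 40) = -258*((-6 + (26/3)*7) + 40) = -258*((-6 + 182/3) + 40) = -258*(164/3 + 40) = -258*284/3 = -24424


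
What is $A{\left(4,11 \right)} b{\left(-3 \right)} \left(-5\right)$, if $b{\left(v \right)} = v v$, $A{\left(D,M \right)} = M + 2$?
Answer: $-585$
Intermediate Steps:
$A{\left(D,M \right)} = 2 + M$
$b{\left(v \right)} = v^{2}$
$A{\left(4,11 \right)} b{\left(-3 \right)} \left(-5\right) = \left(2 + 11\right) \left(-3\right)^{2} \left(-5\right) = 13 \cdot 9 \left(-5\right) = 117 \left(-5\right) = -585$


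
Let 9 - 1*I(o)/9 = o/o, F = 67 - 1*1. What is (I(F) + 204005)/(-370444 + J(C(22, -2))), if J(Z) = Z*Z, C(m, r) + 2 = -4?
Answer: -204077/370408 ≈ -0.55095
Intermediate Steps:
C(m, r) = -6 (C(m, r) = -2 - 4 = -6)
J(Z) = Z²
F = 66 (F = 67 - 1 = 66)
I(o) = 72 (I(o) = 81 - 9*o/o = 81 - 9*1 = 81 - 9 = 72)
(I(F) + 204005)/(-370444 + J(C(22, -2))) = (72 + 204005)/(-370444 + (-6)²) = 204077/(-370444 + 36) = 204077/(-370408) = 204077*(-1/370408) = -204077/370408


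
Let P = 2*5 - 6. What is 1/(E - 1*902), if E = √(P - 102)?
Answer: -451/406851 - 7*I*√2/813702 ≈ -0.0011085 - 1.2166e-5*I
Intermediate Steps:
P = 4 (P = 10 - 6 = 4)
E = 7*I*√2 (E = √(4 - 102) = √(-98) = 7*I*√2 ≈ 9.8995*I)
1/(E - 1*902) = 1/(7*I*√2 - 1*902) = 1/(7*I*√2 - 902) = 1/(-902 + 7*I*√2)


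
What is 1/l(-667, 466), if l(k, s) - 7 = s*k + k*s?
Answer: -1/621637 ≈ -1.6087e-6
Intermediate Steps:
l(k, s) = 7 + 2*k*s (l(k, s) = 7 + (s*k + k*s) = 7 + (k*s + k*s) = 7 + 2*k*s)
1/l(-667, 466) = 1/(7 + 2*(-667)*466) = 1/(7 - 621644) = 1/(-621637) = -1/621637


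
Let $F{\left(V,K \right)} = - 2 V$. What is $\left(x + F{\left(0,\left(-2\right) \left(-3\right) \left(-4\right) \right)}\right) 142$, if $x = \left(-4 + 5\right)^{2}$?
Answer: $142$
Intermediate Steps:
$x = 1$ ($x = 1^{2} = 1$)
$\left(x + F{\left(0,\left(-2\right) \left(-3\right) \left(-4\right) \right)}\right) 142 = \left(1 - 0\right) 142 = \left(1 + 0\right) 142 = 1 \cdot 142 = 142$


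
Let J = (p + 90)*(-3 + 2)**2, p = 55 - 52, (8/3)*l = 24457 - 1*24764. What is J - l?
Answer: 1665/8 ≈ 208.13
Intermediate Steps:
l = -921/8 (l = 3*(24457 - 1*24764)/8 = 3*(24457 - 24764)/8 = (3/8)*(-307) = -921/8 ≈ -115.13)
p = 3
J = 93 (J = (3 + 90)*(-3 + 2)**2 = 93*(-1)**2 = 93*1 = 93)
J - l = 93 - 1*(-921/8) = 93 + 921/8 = 1665/8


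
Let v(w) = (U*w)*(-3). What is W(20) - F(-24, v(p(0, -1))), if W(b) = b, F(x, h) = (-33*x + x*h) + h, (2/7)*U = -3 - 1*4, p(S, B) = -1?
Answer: -4925/2 ≈ -2462.5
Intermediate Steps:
U = -49/2 (U = 7*(-3 - 1*4)/2 = 7*(-3 - 4)/2 = (7/2)*(-7) = -49/2 ≈ -24.500)
v(w) = 147*w/2 (v(w) = -49*w/2*(-3) = 147*w/2)
F(x, h) = h - 33*x + h*x (F(x, h) = (-33*x + h*x) + h = h - 33*x + h*x)
W(20) - F(-24, v(p(0, -1))) = 20 - ((147/2)*(-1) - 33*(-24) + ((147/2)*(-1))*(-24)) = 20 - (-147/2 + 792 - 147/2*(-24)) = 20 - (-147/2 + 792 + 1764) = 20 - 1*4965/2 = 20 - 4965/2 = -4925/2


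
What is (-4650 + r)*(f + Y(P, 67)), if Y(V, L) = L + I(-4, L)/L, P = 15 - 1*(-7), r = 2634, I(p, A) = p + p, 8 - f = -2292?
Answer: -319699296/67 ≈ -4.7716e+6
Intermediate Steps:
f = 2300 (f = 8 - 1*(-2292) = 8 + 2292 = 2300)
I(p, A) = 2*p
P = 22 (P = 15 + 7 = 22)
Y(V, L) = L - 8/L (Y(V, L) = L + (2*(-4))/L = L - 8/L)
(-4650 + r)*(f + Y(P, 67)) = (-4650 + 2634)*(2300 + (67 - 8/67)) = -2016*(2300 + (67 - 8*1/67)) = -2016*(2300 + (67 - 8/67)) = -2016*(2300 + 4481/67) = -2016*158581/67 = -319699296/67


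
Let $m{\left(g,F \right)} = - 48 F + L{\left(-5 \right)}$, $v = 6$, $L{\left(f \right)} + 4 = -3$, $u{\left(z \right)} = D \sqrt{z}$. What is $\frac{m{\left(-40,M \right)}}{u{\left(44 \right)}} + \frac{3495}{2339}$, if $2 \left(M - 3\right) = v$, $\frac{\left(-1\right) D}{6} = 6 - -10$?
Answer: $\frac{3495}{2339} + \frac{295 \sqrt{11}}{2112} \approx 1.9575$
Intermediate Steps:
$D = -96$ ($D = - 6 \left(6 - -10\right) = - 6 \left(6 + 10\right) = \left(-6\right) 16 = -96$)
$u{\left(z \right)} = - 96 \sqrt{z}$
$L{\left(f \right)} = -7$ ($L{\left(f \right)} = -4 - 3 = -7$)
$M = 6$ ($M = 3 + \frac{1}{2} \cdot 6 = 3 + 3 = 6$)
$m{\left(g,F \right)} = -7 - 48 F$ ($m{\left(g,F \right)} = - 48 F - 7 = -7 - 48 F$)
$\frac{m{\left(-40,M \right)}}{u{\left(44 \right)}} + \frac{3495}{2339} = \frac{-7 - 288}{\left(-96\right) \sqrt{44}} + \frac{3495}{2339} = \frac{-7 - 288}{\left(-96\right) 2 \sqrt{11}} + 3495 \cdot \frac{1}{2339} = - \frac{295}{\left(-192\right) \sqrt{11}} + \frac{3495}{2339} = - 295 \left(- \frac{\sqrt{11}}{2112}\right) + \frac{3495}{2339} = \frac{295 \sqrt{11}}{2112} + \frac{3495}{2339} = \frac{3495}{2339} + \frac{295 \sqrt{11}}{2112}$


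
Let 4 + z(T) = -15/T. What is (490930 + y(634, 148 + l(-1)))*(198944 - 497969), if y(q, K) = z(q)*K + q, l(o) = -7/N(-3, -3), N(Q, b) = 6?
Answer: -186159212341875/1268 ≈ -1.4681e+11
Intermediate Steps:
l(o) = -7/6
z(T) = -4 - 15/T
y(q, K) = q + K*(-4 - 15/q) (y(q, K) = (-4 - 15/q)*K + q = K*(-4 - 15/q) + q = q + K*(-4 - 15/q))
(490930 + y(634, 148 + l(-1)))*(198944 - 497969) = (490930 + (634 - 4*(148 - 7/6) - 15*(148 - 7/6)/634))*(198944 - 497969) = (490930 + (634 - 4*881/6 - 15*881/6*1/634))*(-299025) = (490930 + (634 - 1762/3 - 4405/1268))*(-299025) = (490930 + 164305/3804)*(-299025) = (1867662025/3804)*(-299025) = -186159212341875/1268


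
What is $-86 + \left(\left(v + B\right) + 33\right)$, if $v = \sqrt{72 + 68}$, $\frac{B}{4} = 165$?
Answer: $607 + 2 \sqrt{35} \approx 618.83$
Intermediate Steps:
$B = 660$ ($B = 4 \cdot 165 = 660$)
$v = 2 \sqrt{35}$ ($v = \sqrt{140} = 2 \sqrt{35} \approx 11.832$)
$-86 + \left(\left(v + B\right) + 33\right) = -86 + \left(\left(2 \sqrt{35} + 660\right) + 33\right) = -86 + \left(\left(660 + 2 \sqrt{35}\right) + 33\right) = -86 + \left(693 + 2 \sqrt{35}\right) = 607 + 2 \sqrt{35}$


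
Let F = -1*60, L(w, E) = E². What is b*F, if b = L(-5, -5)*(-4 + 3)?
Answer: 1500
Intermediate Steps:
b = -25 (b = (-5)²*(-4 + 3) = 25*(-1) = -25)
F = -60
b*F = -25*(-60) = 1500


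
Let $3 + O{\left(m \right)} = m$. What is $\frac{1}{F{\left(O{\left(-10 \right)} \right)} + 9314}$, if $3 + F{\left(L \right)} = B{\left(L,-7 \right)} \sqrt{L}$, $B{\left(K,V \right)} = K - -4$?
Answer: $\frac{9311}{86695774} + \frac{9 i \sqrt{13}}{86695774} \approx 0.0001074 + 3.743 \cdot 10^{-7} i$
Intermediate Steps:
$O{\left(m \right)} = -3 + m$
$B{\left(K,V \right)} = 4 + K$ ($B{\left(K,V \right)} = K + 4 = 4 + K$)
$F{\left(L \right)} = -3 + \sqrt{L} \left(4 + L\right)$ ($F{\left(L \right)} = -3 + \left(4 + L\right) \sqrt{L} = -3 + \sqrt{L} \left(4 + L\right)$)
$\frac{1}{F{\left(O{\left(-10 \right)} \right)} + 9314} = \frac{1}{\left(-3 + \sqrt{-3 - 10} \left(4 - 13\right)\right) + 9314} = \frac{1}{\left(-3 + \sqrt{-13} \left(4 - 13\right)\right) + 9314} = \frac{1}{\left(-3 + i \sqrt{13} \left(-9\right)\right) + 9314} = \frac{1}{\left(-3 - 9 i \sqrt{13}\right) + 9314} = \frac{1}{9311 - 9 i \sqrt{13}}$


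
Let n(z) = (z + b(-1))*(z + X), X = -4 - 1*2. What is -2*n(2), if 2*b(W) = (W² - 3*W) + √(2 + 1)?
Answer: 32 + 4*√3 ≈ 38.928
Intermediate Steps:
X = -6 (X = -4 - 2 = -6)
b(W) = √3/2 + W²/2 - 3*W/2 (b(W) = ((W² - 3*W) + √(2 + 1))/2 = ((W² - 3*W) + √3)/2 = (√3 + W² - 3*W)/2 = √3/2 + W²/2 - 3*W/2)
n(z) = (-6 + z)*(2 + z + √3/2) (n(z) = (z + (√3/2 + (½)*(-1)² - 3/2*(-1)))*(z - 6) = (z + (√3/2 + (½)*1 + 3/2))*(-6 + z) = (z + (√3/2 + ½ + 3/2))*(-6 + z) = (z + (2 + √3/2))*(-6 + z) = (2 + z + √3/2)*(-6 + z) = (-6 + z)*(2 + z + √3/2))
-2*n(2) = -2*(-12 + 2² - 4*2 - 3*√3 + (½)*2*√3) = -2*(-12 + 4 - 8 - 3*√3 + √3) = -2*(-16 - 2*√3) = 32 + 4*√3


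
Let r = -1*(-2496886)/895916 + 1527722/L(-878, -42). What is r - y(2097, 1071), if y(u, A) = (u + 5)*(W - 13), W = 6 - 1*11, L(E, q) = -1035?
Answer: 2408441227987/66233790 ≈ 36363.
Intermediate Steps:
r = -97580450453/66233790 (r = -1*(-2496886)/895916 + 1527722/(-1035) = 2496886*(1/895916) + 1527722*(-1/1035) = 178349/63994 - 1527722/1035 = -97580450453/66233790 ≈ -1473.3)
W = -5 (W = 6 - 11 = -5)
y(u, A) = -90 - 18*u (y(u, A) = (u + 5)*(-5 - 13) = (5 + u)*(-18) = -90 - 18*u)
r - y(2097, 1071) = -97580450453/66233790 - (-90 - 18*2097) = -97580450453/66233790 - (-90 - 37746) = -97580450453/66233790 - 1*(-37836) = -97580450453/66233790 + 37836 = 2408441227987/66233790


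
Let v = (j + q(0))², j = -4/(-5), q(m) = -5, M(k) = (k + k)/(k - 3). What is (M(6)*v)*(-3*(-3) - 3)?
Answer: 10584/25 ≈ 423.36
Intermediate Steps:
M(k) = 2*k/(-3 + k) (M(k) = (2*k)/(-3 + k) = 2*k/(-3 + k))
j = ⅘ (j = -4*(-⅕) = ⅘ ≈ 0.80000)
v = 441/25 (v = (⅘ - 5)² = (-21/5)² = 441/25 ≈ 17.640)
(M(6)*v)*(-3*(-3) - 3) = ((2*6/(-3 + 6))*(441/25))*(-3*(-3) - 3) = ((2*6/3)*(441/25))*(9 - 3) = ((2*6*(⅓))*(441/25))*6 = (4*(441/25))*6 = (1764/25)*6 = 10584/25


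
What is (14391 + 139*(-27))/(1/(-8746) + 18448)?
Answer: 31013316/53782069 ≈ 0.57665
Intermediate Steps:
(14391 + 139*(-27))/(1/(-8746) + 18448) = (14391 - 3753)/(-1/8746 + 18448) = 10638/(161346207/8746) = 10638*(8746/161346207) = 31013316/53782069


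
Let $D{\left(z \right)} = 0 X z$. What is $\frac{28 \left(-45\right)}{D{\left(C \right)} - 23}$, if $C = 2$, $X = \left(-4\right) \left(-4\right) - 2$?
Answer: $\frac{1260}{23} \approx 54.783$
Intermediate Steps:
$X = 14$ ($X = 16 - 2 = 14$)
$D{\left(z \right)} = 0$ ($D{\left(z \right)} = 0 \cdot 14 z = 0 z = 0$)
$\frac{28 \left(-45\right)}{D{\left(C \right)} - 23} = \frac{28 \left(-45\right)}{0 - 23} = - \frac{1260}{-23} = \left(-1260\right) \left(- \frac{1}{23}\right) = \frac{1260}{23}$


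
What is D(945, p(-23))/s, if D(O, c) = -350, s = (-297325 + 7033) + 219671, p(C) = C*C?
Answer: 350/70621 ≈ 0.0049560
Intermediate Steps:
p(C) = C²
s = -70621 (s = -290292 + 219671 = -70621)
D(945, p(-23))/s = -350/(-70621) = -350*(-1/70621) = 350/70621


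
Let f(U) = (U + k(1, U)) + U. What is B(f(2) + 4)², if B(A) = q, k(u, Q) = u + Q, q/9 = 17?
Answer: 23409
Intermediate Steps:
q = 153 (q = 9*17 = 153)
k(u, Q) = Q + u
f(U) = 1 + 3*U (f(U) = (U + (U + 1)) + U = (U + (1 + U)) + U = (1 + 2*U) + U = 1 + 3*U)
B(A) = 153
B(f(2) + 4)² = 153² = 23409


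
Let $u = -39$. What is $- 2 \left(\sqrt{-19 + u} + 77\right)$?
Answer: $-154 - 2 i \sqrt{58} \approx -154.0 - 15.232 i$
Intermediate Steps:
$- 2 \left(\sqrt{-19 + u} + 77\right) = - 2 \left(\sqrt{-19 - 39} + 77\right) = - 2 \left(\sqrt{-58} + 77\right) = - 2 \left(i \sqrt{58} + 77\right) = - 2 \left(77 + i \sqrt{58}\right) = -154 - 2 i \sqrt{58}$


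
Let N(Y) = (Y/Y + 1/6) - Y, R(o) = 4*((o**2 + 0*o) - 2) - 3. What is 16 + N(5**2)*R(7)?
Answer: -26359/6 ≈ -4393.2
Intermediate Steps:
R(o) = -11 + 4*o**2 (R(o) = 4*((o**2 + 0) - 2) - 3 = 4*(o**2 - 2) - 3 = 4*(-2 + o**2) - 3 = (-8 + 4*o**2) - 3 = -11 + 4*o**2)
N(Y) = 7/6 - Y (N(Y) = (1 + 1*(1/6)) - Y = (1 + 1/6) - Y = 7/6 - Y)
16 + N(5**2)*R(7) = 16 + (7/6 - 1*5**2)*(-11 + 4*7**2) = 16 + (7/6 - 1*25)*(-11 + 4*49) = 16 + (7/6 - 25)*(-11 + 196) = 16 - 143/6*185 = 16 - 26455/6 = -26359/6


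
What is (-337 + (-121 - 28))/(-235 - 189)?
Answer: 243/212 ≈ 1.1462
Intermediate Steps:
(-337 + (-121 - 28))/(-235 - 189) = (-337 - 149)/(-424) = -486*(-1/424) = 243/212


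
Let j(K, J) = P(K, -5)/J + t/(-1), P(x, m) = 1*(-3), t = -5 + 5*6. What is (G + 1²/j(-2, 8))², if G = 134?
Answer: 739513636/41209 ≈ 17945.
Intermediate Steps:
t = 25 (t = -5 + 30 = 25)
P(x, m) = -3
j(K, J) = -25 - 3/J (j(K, J) = -3/J + 25/(-1) = -3/J + 25*(-1) = -3/J - 25 = -25 - 3/J)
(G + 1²/j(-2, 8))² = (134 + 1²/(-25 - 3/8))² = (134 + 1/(-25 - 3*⅛))² = (134 + 1/(-25 - 3/8))² = (134 + 1/(-203/8))² = (134 + 1*(-8/203))² = (134 - 8/203)² = (27194/203)² = 739513636/41209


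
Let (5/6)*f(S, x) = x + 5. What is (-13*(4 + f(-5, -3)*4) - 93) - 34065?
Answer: -171674/5 ≈ -34335.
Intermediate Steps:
f(S, x) = 6 + 6*x/5 (f(S, x) = 6*(x + 5)/5 = 6*(5 + x)/5 = 6 + 6*x/5)
(-13*(4 + f(-5, -3)*4) - 93) - 34065 = (-13*(4 + (6 + (6/5)*(-3))*4) - 93) - 34065 = (-13*(4 + (6 - 18/5)*4) - 93) - 34065 = (-13*(4 + (12/5)*4) - 93) - 34065 = (-13*(4 + 48/5) - 93) - 34065 = (-13*68/5 - 93) - 34065 = (-884/5 - 93) - 34065 = -1349/5 - 34065 = -171674/5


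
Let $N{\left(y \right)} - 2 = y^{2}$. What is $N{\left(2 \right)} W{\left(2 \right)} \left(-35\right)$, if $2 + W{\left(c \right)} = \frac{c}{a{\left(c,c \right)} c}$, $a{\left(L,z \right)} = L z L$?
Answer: $\frac{1575}{4} \approx 393.75$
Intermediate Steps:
$a{\left(L,z \right)} = z L^{2}$
$W{\left(c \right)} = -2 + \frac{1}{c^{3}}$ ($W{\left(c \right)} = -2 + \frac{c}{c c^{2} c} = -2 + \frac{c}{c^{3} c} = -2 + \frac{c}{c^{4}} = -2 + \frac{1}{c^{3}}$)
$N{\left(y \right)} = 2 + y^{2}$
$N{\left(2 \right)} W{\left(2 \right)} \left(-35\right) = \left(2 + 2^{2}\right) \left(-2 + \frac{1}{8}\right) \left(-35\right) = \left(2 + 4\right) \left(-2 + \frac{1}{8}\right) \left(-35\right) = 6 \left(- \frac{15}{8}\right) \left(-35\right) = \left(- \frac{45}{4}\right) \left(-35\right) = \frac{1575}{4}$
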